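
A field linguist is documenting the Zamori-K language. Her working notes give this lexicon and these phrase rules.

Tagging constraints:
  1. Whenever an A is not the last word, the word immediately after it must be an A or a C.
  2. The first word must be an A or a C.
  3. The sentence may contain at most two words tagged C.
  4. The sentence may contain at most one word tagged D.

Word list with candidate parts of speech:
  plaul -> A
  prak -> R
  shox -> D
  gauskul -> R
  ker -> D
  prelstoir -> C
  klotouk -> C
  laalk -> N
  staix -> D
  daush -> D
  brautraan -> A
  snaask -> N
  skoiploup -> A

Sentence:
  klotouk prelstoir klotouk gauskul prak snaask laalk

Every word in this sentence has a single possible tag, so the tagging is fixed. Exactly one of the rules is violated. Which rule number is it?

Fixed tagging: C C C R R N N.
Checking each rule: R1 ok, R2 ok, R3 fails, R4 ok.
Only rule 3 fails.

3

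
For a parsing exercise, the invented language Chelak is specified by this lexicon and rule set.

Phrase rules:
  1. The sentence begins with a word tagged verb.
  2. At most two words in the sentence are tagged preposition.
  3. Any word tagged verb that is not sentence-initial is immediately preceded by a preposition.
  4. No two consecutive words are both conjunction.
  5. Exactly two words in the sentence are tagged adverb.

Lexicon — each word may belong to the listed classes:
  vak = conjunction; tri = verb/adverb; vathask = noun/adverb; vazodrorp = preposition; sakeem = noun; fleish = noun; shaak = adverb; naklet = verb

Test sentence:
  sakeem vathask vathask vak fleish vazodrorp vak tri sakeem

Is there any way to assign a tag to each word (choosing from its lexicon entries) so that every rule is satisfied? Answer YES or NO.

NO

Candidates per position — 1:sakeem {noun}; 2:vathask {noun,adverb}; 3:vathask {noun,adverb}; 4:vak {conjunction}; 5:fleish {noun}; 6:vazodrorp {preposition}; 7:vak {conjunction}; 8:tri {verb,adverb}; 9:sakeem {noun}.
Rule 1 cannot be satisfied by any choice of tags from the lexicon.
So there is no consistent tagging.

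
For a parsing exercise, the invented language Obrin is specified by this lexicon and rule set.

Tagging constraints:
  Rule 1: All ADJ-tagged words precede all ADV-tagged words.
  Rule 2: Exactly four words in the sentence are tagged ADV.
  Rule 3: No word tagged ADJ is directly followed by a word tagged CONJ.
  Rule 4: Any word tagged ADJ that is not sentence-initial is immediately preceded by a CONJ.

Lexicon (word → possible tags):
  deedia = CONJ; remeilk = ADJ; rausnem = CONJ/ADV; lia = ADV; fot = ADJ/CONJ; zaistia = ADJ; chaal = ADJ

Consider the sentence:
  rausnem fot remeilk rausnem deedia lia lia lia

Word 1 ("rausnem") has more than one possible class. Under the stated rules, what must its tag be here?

CONJ

Candidates per position — 1:rausnem {CONJ,ADV}; 2:fot {ADJ,CONJ}; 3:remeilk {ADJ}; 4:rausnem {CONJ,ADV}; 5:deedia {CONJ}; 6:lia {ADV}; 7:lia {ADV}; 8:lia {ADV}.
If word 1 were ADV, no tagging could satisfy rule 1; so word 1 is CONJ.
If word 2 were ADJ, no tagging could satisfy rule 4; so word 2 is CONJ.
If word 4 were CONJ, no tagging could satisfy rule 2; so word 4 is ADV.
So the tagging must be: CONJ CONJ ADJ ADV CONJ ADV ADV ADV.
Checking: rule 1 satisfied; rule 2 satisfied; rule 3 satisfied; rule 4 satisfied.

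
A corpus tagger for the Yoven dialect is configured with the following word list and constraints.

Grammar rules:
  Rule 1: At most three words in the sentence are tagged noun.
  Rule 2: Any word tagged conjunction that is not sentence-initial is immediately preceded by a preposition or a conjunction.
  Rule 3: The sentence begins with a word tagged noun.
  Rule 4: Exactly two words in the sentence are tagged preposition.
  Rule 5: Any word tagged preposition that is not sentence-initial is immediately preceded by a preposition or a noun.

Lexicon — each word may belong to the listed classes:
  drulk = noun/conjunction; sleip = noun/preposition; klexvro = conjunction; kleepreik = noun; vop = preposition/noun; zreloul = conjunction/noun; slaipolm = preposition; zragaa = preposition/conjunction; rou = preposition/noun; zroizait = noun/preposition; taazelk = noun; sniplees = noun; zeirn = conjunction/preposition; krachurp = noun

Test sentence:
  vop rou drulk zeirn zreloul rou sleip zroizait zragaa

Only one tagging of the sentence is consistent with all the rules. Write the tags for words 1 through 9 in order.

Candidates per position — 1:vop {preposition,noun}; 2:rou {preposition,noun}; 3:drulk {noun,conjunction}; 4:zeirn {conjunction,preposition}; 5:zreloul {conjunction,noun}; 6:rou {preposition,noun}; 7:sleip {noun,preposition}; 8:zroizait {noun,preposition}; 9:zragaa {preposition,conjunction}.
Position 1: preposition is ruled out by rule 3; that leaves noun.
The remaining ambiguous positions (2, 3, 4, 5, 6, 7, 8, 9) are resolved jointly — only one combination satisfies every rule.
That leaves exactly one tagging: noun preposition conjunction conjunction conjunction noun noun preposition conjunction.
Checking: rule 1 satisfied; rule 2 satisfied; rule 3 satisfied; rule 4 satisfied; rule 5 satisfied.

noun preposition conjunction conjunction conjunction noun noun preposition conjunction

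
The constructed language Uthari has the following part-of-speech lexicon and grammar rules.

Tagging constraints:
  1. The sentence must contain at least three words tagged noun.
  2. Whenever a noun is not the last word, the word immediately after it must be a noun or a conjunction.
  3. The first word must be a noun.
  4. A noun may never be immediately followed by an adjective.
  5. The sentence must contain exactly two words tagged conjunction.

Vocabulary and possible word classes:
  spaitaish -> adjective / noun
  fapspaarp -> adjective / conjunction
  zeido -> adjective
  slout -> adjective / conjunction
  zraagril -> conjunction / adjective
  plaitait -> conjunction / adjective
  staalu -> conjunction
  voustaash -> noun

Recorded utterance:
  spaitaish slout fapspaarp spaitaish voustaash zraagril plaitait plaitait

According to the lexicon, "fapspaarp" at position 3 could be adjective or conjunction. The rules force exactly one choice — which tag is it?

adjective

Candidates per position — 1:spaitaish {adjective,noun}; 2:slout {adjective,conjunction}; 3:fapspaarp {adjective,conjunction}; 4:spaitaish {adjective,noun}; 5:voustaash {noun}; 6:zraagril {conjunction,adjective}; 7:plaitait {conjunction,adjective}; 8:plaitait {conjunction,adjective}.
If word 1 were adjective, no tagging could satisfy rule 1; so word 1 is noun.
If word 2 were adjective, no tagging could satisfy rule 2; so word 2 is conjunction.
If word 4 were adjective, no tagging could satisfy rule 1; so word 4 is noun.
If word 6 were adjective, no tagging could satisfy rule 2; so word 6 is conjunction.
If word 7 were conjunction, no tagging could satisfy rule 5; so word 7 is adjective.
If word 8 were conjunction, no tagging could satisfy rule 5; so word 8 is adjective.
If word 3 were conjunction, no tagging could satisfy rule 5; so word 3 is adjective.
The only consistent sequence is: noun conjunction adjective noun noun conjunction adjective adjective.
Verifying each rule — rule 1 holds; rule 2 holds; rule 3 holds; rule 4 holds; rule 5 holds.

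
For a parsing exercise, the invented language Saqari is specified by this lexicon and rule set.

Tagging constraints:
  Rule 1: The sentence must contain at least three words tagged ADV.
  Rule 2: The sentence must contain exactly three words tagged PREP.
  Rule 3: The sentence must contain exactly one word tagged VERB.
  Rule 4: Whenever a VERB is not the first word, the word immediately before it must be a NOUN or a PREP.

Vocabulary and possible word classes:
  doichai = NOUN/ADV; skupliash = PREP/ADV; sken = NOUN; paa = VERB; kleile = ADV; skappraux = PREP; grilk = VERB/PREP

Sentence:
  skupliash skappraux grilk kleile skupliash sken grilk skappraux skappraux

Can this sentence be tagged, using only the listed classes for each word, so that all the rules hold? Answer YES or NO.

Candidates per position — 1:skupliash {PREP,ADV}; 2:skappraux {PREP}; 3:grilk {VERB,PREP}; 4:kleile {ADV}; 5:skupliash {PREP,ADV}; 6:sken {NOUN}; 7:grilk {VERB,PREP}; 8:skappraux {PREP}; 9:skappraux {PREP}.
Every candidate sequence violates at least one rule; no consistent tagging exists.

NO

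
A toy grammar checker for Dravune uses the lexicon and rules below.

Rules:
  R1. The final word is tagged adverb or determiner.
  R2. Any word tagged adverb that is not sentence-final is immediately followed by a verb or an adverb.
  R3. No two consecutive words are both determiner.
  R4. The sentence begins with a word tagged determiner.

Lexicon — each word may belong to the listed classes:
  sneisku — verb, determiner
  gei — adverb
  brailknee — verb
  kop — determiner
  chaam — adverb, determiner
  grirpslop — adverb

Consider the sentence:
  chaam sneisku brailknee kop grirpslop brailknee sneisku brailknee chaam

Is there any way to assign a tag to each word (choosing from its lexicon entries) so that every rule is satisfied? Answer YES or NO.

Candidates per position — 1:chaam {adverb,determiner}; 2:sneisku {verb,determiner}; 3:brailknee {verb}; 4:kop {determiner}; 5:grirpslop {adverb}; 6:brailknee {verb}; 7:sneisku {verb,determiner}; 8:brailknee {verb}; 9:chaam {adverb,determiner}.
One satisfying assignment: determiner verb verb determiner adverb verb verb verb adverb.
Rule-by-rule: rule 1 ✓; rule 2 ✓; rule 3 ✓; rule 4 ✓.

YES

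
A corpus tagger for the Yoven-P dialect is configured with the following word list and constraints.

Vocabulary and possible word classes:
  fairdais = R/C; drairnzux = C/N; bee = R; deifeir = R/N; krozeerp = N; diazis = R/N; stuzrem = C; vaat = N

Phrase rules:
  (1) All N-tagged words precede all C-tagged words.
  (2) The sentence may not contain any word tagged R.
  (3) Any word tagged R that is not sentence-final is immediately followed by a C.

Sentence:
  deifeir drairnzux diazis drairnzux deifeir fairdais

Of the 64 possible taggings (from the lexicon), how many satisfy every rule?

1

Candidates per position — 1:deifeir {R,N}; 2:drairnzux {C,N}; 3:diazis {R,N}; 4:drairnzux {C,N}; 5:deifeir {R,N}; 6:fairdais {R,C}.
There are 64 candidate sequences in total.
The sequences that satisfy every rule: N N N N N C.
Count = 1.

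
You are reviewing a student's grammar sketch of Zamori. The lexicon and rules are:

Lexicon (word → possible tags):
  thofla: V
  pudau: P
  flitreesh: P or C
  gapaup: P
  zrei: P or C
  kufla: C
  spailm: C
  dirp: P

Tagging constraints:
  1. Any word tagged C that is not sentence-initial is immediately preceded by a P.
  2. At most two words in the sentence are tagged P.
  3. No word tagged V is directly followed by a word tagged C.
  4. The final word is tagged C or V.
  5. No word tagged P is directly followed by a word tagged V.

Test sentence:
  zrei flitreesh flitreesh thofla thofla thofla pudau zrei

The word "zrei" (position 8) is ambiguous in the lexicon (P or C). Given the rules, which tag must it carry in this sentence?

Candidates per position — 1:zrei {P,C}; 2:flitreesh {P,C}; 3:flitreesh {P,C}; 4:thofla {V}; 5:thofla {V}; 6:thofla {V}; 7:pudau {P}; 8:zrei {P,C}.
Word 3 cannot be P — rule 5 would then fail for every completion. It is C.
Word 8 cannot be P — rule 4 would then fail for every completion. It is C.
Word 2 cannot be C — rule 1 would then fail for every completion. It is P.
Word 1 cannot be P — rule 2 would then fail for every completion. It is C.
So the tagging must be: C P C V V V P C.
Checking: rule 1 holds; rule 2 holds; rule 3 holds; rule 4 holds; rule 5 holds.

C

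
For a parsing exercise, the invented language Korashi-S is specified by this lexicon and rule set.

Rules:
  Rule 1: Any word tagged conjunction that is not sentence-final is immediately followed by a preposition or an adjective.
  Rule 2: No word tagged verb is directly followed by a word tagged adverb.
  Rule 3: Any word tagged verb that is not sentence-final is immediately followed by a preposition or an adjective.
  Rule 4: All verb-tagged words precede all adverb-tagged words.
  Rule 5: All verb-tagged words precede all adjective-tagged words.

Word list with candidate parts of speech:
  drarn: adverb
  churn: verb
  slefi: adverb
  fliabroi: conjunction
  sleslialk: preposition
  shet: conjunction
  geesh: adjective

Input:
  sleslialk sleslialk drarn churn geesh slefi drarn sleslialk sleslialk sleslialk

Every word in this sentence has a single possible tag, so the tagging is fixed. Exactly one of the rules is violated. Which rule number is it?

Fixed tagging: preposition preposition adverb verb adjective adverb adverb preposition preposition preposition.
Applying the rules: R1 ✓, R2 ✓, R3 ✓, R4 ✗, R5 ✓.
Only rule 4 fails.

4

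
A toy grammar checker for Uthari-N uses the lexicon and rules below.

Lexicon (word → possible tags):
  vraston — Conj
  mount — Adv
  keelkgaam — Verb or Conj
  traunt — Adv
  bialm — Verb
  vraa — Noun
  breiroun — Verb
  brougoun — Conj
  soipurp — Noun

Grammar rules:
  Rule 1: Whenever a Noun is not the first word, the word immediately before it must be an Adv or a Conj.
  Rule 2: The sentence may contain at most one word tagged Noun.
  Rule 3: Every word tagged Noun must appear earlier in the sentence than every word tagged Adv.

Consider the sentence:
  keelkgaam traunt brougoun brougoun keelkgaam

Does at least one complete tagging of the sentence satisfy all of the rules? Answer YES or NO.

YES

Candidates per position — 1:keelkgaam {Verb,Conj}; 2:traunt {Adv}; 3:brougoun {Conj}; 4:brougoun {Conj}; 5:keelkgaam {Verb,Conj}.
One satisfying assignment: Verb Adv Conj Conj Verb.
Rule-by-rule: rule 1 ✓; rule 2 ✓; rule 3 ✓.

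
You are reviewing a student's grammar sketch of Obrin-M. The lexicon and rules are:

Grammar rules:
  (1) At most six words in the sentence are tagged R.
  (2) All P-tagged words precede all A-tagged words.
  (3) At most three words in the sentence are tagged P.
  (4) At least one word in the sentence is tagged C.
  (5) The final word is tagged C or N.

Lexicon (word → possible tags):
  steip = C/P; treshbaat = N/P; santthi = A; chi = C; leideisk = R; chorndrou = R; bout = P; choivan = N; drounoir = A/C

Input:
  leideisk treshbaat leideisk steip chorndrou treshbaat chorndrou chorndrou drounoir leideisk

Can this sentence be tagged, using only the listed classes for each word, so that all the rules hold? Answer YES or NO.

Candidates per position — 1:leideisk {R}; 2:treshbaat {N,P}; 3:leideisk {R}; 4:steip {C,P}; 5:chorndrou {R}; 6:treshbaat {N,P}; 7:chorndrou {R}; 8:chorndrou {R}; 9:drounoir {A,C}; 10:leideisk {R}.
Rule 5 cannot be satisfied by any choice of tags from the lexicon.
So there is no consistent tagging.

NO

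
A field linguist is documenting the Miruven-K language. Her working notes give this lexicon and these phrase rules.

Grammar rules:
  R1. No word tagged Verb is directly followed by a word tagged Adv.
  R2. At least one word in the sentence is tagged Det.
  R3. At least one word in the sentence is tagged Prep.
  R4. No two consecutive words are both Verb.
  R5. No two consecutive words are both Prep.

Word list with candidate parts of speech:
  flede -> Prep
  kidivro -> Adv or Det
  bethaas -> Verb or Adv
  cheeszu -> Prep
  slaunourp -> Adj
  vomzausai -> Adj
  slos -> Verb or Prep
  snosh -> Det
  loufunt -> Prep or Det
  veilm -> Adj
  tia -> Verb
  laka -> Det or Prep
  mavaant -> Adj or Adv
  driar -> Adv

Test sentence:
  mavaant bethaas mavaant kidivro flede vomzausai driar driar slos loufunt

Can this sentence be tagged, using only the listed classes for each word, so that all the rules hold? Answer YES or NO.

YES

Candidates per position — 1:mavaant {Adj,Adv}; 2:bethaas {Verb,Adv}; 3:mavaant {Adj,Adv}; 4:kidivro {Adv,Det}; 5:flede {Prep}; 6:vomzausai {Adj}; 7:driar {Adv}; 8:driar {Adv}; 9:slos {Verb,Prep}; 10:loufunt {Prep,Det}.
One satisfying assignment: Adv Adv Adv Det Prep Adj Adv Adv Verb Det.
Checking: rule 1 ok; rule 2 ok; rule 3 ok; rule 4 ok; rule 5 ok.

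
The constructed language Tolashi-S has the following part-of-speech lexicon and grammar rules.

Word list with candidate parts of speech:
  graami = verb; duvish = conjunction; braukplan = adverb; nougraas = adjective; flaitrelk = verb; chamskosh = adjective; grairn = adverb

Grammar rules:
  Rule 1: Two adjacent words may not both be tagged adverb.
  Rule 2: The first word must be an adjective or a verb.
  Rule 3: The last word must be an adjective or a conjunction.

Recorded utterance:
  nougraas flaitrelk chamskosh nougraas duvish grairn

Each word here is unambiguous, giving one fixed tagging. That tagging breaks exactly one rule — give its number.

3

Fixed tagging: adjective verb adjective adjective conjunction adverb.
Checking each rule: R1 holds, R2 holds, R3 violated.
Only rule 3 fails.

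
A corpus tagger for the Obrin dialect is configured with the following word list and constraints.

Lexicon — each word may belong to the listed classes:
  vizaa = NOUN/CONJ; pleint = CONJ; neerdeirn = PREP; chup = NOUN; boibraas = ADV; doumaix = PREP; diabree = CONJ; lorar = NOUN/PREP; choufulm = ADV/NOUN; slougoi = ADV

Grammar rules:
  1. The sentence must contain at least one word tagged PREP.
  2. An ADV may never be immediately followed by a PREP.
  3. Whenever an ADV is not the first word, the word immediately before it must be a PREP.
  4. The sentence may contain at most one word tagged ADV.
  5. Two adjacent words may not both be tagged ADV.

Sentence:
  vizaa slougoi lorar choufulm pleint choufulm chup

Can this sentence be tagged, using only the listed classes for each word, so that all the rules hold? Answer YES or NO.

Candidates per position — 1:vizaa {NOUN,CONJ}; 2:slougoi {ADV}; 3:lorar {NOUN,PREP}; 4:choufulm {ADV,NOUN}; 5:pleint {CONJ}; 6:choufulm {ADV,NOUN}; 7:chup {NOUN}.
Rule 3 cannot be satisfied by any choice of tags from the lexicon.
So there is no consistent tagging.

NO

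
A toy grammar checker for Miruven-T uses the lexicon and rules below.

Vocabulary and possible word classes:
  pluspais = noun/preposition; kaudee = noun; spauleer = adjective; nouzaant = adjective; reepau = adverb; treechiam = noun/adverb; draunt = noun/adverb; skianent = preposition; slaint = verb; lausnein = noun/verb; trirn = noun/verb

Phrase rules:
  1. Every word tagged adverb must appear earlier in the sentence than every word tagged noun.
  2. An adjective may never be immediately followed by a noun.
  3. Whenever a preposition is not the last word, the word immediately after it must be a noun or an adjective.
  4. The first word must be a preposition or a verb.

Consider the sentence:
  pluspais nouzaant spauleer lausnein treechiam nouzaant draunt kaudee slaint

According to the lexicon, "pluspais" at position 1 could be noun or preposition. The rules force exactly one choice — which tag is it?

Candidates per position — 1:pluspais {noun,preposition}; 2:nouzaant {adjective}; 3:spauleer {adjective}; 4:lausnein {noun,verb}; 5:treechiam {noun,adverb}; 6:nouzaant {adjective}; 7:draunt {noun,adverb}; 8:kaudee {noun}; 9:slaint {verb}.
At position 1, choosing noun makes rule 4 impossible to satisfy; hence preposition.
At position 4, choosing noun makes rule 2 impossible to satisfy; hence verb.
At position 7, choosing noun makes rule 2 impossible to satisfy; hence adverb.
At position 5, choosing noun makes rule 1 impossible to satisfy; hence adverb.
The unique satisfying tagging is: preposition adjective adjective verb adverb adjective adverb noun verb.
Rule-by-rule: rule 1 ok; rule 2 ok; rule 3 ok; rule 4 ok.

preposition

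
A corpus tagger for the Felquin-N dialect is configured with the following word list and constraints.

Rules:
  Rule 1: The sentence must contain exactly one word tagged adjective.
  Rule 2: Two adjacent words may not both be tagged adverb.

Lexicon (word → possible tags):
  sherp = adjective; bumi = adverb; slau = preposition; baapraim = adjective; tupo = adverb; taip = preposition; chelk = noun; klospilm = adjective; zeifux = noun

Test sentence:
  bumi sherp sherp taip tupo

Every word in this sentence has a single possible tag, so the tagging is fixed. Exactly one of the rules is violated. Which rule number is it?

Fixed tagging: adverb adjective adjective preposition adverb.
Applying the rules: R1 fail, R2 pass.
Only rule 1 fails.

1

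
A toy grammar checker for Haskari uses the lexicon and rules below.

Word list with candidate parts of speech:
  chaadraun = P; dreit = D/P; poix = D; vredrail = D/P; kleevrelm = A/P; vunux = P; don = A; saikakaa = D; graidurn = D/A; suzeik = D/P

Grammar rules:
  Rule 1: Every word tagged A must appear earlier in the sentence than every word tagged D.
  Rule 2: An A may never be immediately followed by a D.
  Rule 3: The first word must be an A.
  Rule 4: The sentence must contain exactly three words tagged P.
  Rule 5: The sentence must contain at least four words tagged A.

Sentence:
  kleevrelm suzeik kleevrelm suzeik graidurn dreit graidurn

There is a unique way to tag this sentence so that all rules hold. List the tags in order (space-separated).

A P A P A P A

Candidates per position — 1:kleevrelm {A,P}; 2:suzeik {D,P}; 3:kleevrelm {A,P}; 4:suzeik {D,P}; 5:graidurn {D,A}; 6:dreit {D,P}; 7:graidurn {D,A}.
If word 1 were P, no tagging could satisfy rule 3; so word 1 is A.
If word 2 were D, no tagging could satisfy rule 2; so word 2 is P.
If word 3 were P, no tagging could satisfy rule 5; so word 3 is A.
If word 4 were D, no tagging could satisfy rule 2; so word 4 is P.
If word 5 were D, no tagging could satisfy rule 5; so word 5 is A.
If word 6 were D, no tagging could satisfy rule 2; so word 6 is P.
If word 7 were D, no tagging could satisfy rule 5; so word 7 is A.
So the tagging must be: A P A P A P A.
Check: rule 1 holds; rule 2 holds; rule 3 holds; rule 4 holds; rule 5 holds.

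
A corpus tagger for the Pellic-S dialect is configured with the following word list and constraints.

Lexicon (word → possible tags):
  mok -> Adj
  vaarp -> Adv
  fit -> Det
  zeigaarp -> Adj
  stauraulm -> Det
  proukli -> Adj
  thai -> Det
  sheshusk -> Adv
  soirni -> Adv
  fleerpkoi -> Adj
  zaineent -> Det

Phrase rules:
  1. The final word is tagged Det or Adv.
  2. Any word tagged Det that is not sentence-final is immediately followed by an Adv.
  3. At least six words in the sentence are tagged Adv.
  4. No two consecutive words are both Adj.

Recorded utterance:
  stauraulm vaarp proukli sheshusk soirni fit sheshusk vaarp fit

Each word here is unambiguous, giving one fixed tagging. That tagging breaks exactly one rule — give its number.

Fixed tagging: Det Adv Adj Adv Adv Det Adv Adv Det.
Rule check: R1 pass, R2 pass, R3 fail, R4 pass.
Only rule 3 fails.

3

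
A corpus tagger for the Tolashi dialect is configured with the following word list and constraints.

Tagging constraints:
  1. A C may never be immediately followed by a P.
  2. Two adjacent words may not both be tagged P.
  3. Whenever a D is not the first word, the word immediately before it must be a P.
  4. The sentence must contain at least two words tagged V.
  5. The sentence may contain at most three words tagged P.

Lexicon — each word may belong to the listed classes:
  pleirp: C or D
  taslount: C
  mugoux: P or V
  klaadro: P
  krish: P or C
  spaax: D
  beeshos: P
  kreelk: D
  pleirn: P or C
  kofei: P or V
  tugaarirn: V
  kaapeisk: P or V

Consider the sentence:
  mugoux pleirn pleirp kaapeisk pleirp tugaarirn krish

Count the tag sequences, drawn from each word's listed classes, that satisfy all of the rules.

Candidates per position — 1:mugoux {P,V}; 2:pleirn {P,C}; 3:pleirp {C,D}; 4:kaapeisk {P,V}; 5:pleirp {C,D}; 6:tugaarirn {V}; 7:krish {P,C}.
There are 64 candidate sequences in total.
Checking each against the rules leaves 12 sequences.
Count = 12.

12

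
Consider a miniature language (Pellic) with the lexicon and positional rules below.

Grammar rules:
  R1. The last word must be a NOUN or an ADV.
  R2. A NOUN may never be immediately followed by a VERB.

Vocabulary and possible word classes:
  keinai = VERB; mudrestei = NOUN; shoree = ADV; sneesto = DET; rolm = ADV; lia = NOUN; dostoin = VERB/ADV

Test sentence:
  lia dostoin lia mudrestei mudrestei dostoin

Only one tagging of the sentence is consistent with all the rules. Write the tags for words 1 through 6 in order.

NOUN ADV NOUN NOUN NOUN ADV

Candidates per position — 1:lia {NOUN}; 2:dostoin {VERB,ADV}; 3:lia {NOUN}; 4:mudrestei {NOUN}; 5:mudrestei {NOUN}; 6:dostoin {VERB,ADV}.
If word 2 were VERB, no tagging could satisfy rule 2; so word 2 is ADV.
If word 6 were VERB, no tagging could satisfy rule 1; so word 6 is ADV.
The only consistent sequence is: NOUN ADV NOUN NOUN NOUN ADV.
Checking: rule 1 ✓; rule 2 ✓.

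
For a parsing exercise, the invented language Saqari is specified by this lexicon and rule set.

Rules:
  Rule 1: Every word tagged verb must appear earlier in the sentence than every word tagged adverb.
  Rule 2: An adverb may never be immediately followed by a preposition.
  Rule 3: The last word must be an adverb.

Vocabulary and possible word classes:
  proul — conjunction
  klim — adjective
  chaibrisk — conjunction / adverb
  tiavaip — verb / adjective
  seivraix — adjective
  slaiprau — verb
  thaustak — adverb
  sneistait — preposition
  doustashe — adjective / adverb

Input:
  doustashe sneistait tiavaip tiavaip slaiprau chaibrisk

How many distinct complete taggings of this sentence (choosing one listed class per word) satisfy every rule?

4

Candidates per position — 1:doustashe {adjective,adverb}; 2:sneistait {preposition}; 3:tiavaip {verb,adjective}; 4:tiavaip {verb,adjective}; 5:slaiprau {verb}; 6:chaibrisk {conjunction,adverb}.
There are 16 candidate sequences in total.
The sequences that satisfy every rule: adjective preposition verb verb verb adverb; adjective preposition verb adjective verb adverb; adjective preposition adjective verb verb adverb; adjective preposition adjective adjective verb adverb.
Count = 4.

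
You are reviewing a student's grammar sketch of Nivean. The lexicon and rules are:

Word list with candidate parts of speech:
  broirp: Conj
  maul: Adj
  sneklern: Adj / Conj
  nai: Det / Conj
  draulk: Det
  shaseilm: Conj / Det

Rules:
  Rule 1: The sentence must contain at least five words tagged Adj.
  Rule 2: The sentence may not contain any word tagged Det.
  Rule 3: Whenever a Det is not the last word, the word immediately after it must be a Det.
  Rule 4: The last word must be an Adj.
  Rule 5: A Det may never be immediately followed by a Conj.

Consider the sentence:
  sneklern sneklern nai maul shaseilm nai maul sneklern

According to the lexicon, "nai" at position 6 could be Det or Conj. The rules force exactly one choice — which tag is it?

Conj

Candidates per position — 1:sneklern {Adj,Conj}; 2:sneklern {Adj,Conj}; 3:nai {Det,Conj}; 4:maul {Adj}; 5:shaseilm {Conj,Det}; 6:nai {Det,Conj}; 7:maul {Adj}; 8:sneklern {Adj,Conj}.
Position 1: Conj is ruled out by rule 1; that leaves Adj.
Position 2: Conj is ruled out by rule 1; that leaves Adj.
Position 3: Det is ruled out by rule 2; that leaves Conj.
Position 5: Det is ruled out by rule 2; that leaves Conj.
Position 6: Det is ruled out by rule 2; that leaves Conj.
Position 8: Conj is ruled out by rule 1; that leaves Adj.
That leaves exactly one tagging: Adj Adj Conj Adj Conj Conj Adj Adj.
Verifying each rule — rule 1 ok; rule 2 ok; rule 3 ok; rule 4 ok; rule 5 ok.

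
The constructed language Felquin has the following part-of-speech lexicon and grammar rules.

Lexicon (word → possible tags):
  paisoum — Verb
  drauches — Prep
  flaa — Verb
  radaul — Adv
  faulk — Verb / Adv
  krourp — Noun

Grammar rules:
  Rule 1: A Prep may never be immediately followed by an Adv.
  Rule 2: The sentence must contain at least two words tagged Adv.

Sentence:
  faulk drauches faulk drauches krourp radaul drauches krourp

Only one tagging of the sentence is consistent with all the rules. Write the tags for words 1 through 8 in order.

Adv Prep Verb Prep Noun Adv Prep Noun

Candidates per position — 1:faulk {Verb,Adv}; 2:drauches {Prep}; 3:faulk {Verb,Adv}; 4:drauches {Prep}; 5:krourp {Noun}; 6:radaul {Adv}; 7:drauches {Prep}; 8:krourp {Noun}.
Position 3: Adv is ruled out by rule 1; that leaves Verb.
Position 1: Verb is ruled out by rule 2; that leaves Adv.
So the tagging must be: Adv Prep Verb Prep Noun Adv Prep Noun.
Check: rule 1 ok; rule 2 ok.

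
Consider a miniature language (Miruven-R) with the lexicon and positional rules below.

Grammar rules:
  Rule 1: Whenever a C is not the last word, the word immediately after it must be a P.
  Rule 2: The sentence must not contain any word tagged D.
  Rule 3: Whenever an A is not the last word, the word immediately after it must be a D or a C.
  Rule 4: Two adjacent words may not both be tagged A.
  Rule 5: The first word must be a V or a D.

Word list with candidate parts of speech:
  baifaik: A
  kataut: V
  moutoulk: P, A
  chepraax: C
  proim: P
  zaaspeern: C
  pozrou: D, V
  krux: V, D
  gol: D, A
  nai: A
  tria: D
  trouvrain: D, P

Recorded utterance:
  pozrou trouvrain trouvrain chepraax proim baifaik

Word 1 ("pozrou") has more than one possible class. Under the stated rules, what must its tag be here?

V

Candidates per position — 1:pozrou {D,V}; 2:trouvrain {D,P}; 3:trouvrain {D,P}; 4:chepraax {C}; 5:proim {P}; 6:baifaik {A}.
At position 1, choosing D makes rule 2 impossible to satisfy; hence V.
At position 2, choosing D makes rule 2 impossible to satisfy; hence P.
At position 3, choosing D makes rule 2 impossible to satisfy; hence P.
The unique satisfying tagging is: V P P C P A.
Check: rule 1 ✓; rule 2 ✓; rule 3 ✓; rule 4 ✓; rule 5 ✓.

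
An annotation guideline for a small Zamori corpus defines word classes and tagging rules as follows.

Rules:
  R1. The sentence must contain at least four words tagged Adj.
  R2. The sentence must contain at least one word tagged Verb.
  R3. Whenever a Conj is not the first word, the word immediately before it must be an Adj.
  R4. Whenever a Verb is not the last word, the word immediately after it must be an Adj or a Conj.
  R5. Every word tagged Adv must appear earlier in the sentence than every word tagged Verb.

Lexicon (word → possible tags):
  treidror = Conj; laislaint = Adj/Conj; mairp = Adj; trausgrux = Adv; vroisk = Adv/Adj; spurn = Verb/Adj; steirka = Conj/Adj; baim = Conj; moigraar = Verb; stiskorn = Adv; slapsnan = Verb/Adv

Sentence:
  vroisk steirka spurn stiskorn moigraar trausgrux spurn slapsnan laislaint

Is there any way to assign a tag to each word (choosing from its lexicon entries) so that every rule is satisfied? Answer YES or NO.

NO

Candidates per position — 1:vroisk {Adv,Adj}; 2:steirka {Conj,Adj}; 3:spurn {Verb,Adj}; 4:stiskorn {Adv}; 5:moigraar {Verb}; 6:trausgrux {Adv}; 7:spurn {Verb,Adj}; 8:slapsnan {Verb,Adv}; 9:laislaint {Adj,Conj}.
Rule 4 cannot be satisfied by any choice of tags from the lexicon.
So there is no consistent tagging.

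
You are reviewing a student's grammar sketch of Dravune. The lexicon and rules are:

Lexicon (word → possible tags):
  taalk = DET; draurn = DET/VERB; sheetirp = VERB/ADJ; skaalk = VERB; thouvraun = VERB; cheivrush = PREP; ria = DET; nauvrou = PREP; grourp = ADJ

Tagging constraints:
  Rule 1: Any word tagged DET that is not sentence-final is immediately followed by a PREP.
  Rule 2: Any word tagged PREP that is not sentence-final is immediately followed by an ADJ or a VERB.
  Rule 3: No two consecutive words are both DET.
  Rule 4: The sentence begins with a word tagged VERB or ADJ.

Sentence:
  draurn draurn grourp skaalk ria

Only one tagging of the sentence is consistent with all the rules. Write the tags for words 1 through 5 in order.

Candidates per position — 1:draurn {DET,VERB}; 2:draurn {DET,VERB}; 3:grourp {ADJ}; 4:skaalk {VERB}; 5:ria {DET}.
Position 1: tagging it DET would leave rule 1 unsatisfiable, so it must be VERB.
Position 2: tagging it DET would leave rule 1 unsatisfiable, so it must be VERB.
The only consistent sequence is: VERB VERB ADJ VERB DET.
Rule-by-rule: rule 1 ok; rule 2 ok; rule 3 ok; rule 4 ok.

VERB VERB ADJ VERB DET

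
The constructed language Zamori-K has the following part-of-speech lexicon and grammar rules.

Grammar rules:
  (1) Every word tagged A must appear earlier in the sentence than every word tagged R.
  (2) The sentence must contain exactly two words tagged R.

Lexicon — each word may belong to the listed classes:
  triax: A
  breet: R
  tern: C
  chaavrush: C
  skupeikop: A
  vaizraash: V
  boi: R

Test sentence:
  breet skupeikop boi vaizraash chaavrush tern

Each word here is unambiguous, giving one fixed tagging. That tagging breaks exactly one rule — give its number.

1

Fixed tagging: R A R V C C.
Rule check: R1 fail, R2 pass.
Only rule 1 fails.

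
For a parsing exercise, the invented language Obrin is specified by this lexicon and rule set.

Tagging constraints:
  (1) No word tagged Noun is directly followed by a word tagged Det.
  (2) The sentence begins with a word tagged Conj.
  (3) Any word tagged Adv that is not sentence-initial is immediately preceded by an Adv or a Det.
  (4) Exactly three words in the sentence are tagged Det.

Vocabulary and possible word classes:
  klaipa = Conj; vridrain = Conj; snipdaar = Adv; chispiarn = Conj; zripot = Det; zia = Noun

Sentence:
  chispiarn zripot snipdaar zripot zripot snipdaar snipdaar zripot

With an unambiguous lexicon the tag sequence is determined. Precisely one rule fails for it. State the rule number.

Fixed tagging: Conj Det Adv Det Det Adv Adv Det.
Rule check: R1 holds, R2 holds, R3 holds, R4 violated.
Only rule 4 fails.

4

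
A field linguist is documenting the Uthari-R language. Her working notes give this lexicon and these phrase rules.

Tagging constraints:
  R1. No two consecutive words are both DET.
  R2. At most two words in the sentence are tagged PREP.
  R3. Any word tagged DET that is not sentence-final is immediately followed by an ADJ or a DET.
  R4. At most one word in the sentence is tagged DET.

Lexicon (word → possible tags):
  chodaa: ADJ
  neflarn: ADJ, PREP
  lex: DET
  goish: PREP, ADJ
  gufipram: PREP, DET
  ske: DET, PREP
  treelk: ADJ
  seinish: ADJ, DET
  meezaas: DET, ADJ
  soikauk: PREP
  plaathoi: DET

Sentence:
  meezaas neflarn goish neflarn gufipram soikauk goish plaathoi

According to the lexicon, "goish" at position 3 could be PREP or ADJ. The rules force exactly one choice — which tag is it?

ADJ

Candidates per position — 1:meezaas {DET,ADJ}; 2:neflarn {ADJ,PREP}; 3:goish {PREP,ADJ}; 4:neflarn {ADJ,PREP}; 5:gufipram {PREP,DET}; 6:soikauk {PREP}; 7:goish {PREP,ADJ}; 8:plaathoi {DET}.
Position 1: DET is ruled out by rule 4; that leaves ADJ.
Position 5: DET is ruled out by rule 3; that leaves PREP.
Position 7: PREP is ruled out by rule 2; that leaves ADJ.
Position 2: PREP is ruled out by rule 2; that leaves ADJ.
Position 3: PREP is ruled out by rule 2; that leaves ADJ.
Position 4: PREP is ruled out by rule 2; that leaves ADJ.
That leaves exactly one tagging: ADJ ADJ ADJ ADJ PREP PREP ADJ DET.
Checking: rule 1 satisfied; rule 2 satisfied; rule 3 satisfied; rule 4 satisfied.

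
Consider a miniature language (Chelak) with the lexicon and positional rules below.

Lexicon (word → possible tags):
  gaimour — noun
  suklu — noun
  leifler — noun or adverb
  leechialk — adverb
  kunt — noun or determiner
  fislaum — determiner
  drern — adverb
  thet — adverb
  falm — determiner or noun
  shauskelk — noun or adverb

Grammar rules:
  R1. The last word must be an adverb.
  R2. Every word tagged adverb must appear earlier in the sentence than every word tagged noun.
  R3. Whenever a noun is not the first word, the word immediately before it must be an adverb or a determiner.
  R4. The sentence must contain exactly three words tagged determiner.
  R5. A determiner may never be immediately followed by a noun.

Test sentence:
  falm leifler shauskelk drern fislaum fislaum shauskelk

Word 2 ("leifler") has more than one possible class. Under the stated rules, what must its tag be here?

Candidates per position — 1:falm {determiner,noun}; 2:leifler {noun,adverb}; 3:shauskelk {noun,adverb}; 4:drern {adverb}; 5:fislaum {determiner}; 6:fislaum {determiner}; 7:shauskelk {noun,adverb}.
Word 1 cannot be noun — rule 2 would then fail for every completion. It is determiner.
Word 2 cannot be noun — rule 2 would then fail for every completion. It is adverb.
Word 3 cannot be noun — rule 2 would then fail for every completion. It is adverb.
Word 7 cannot be noun — rule 1 would then fail for every completion. It is adverb.
The unique satisfying tagging is: determiner adverb adverb adverb determiner determiner adverb.
Rule-by-rule: rule 1 holds; rule 2 holds; rule 3 holds; rule 4 holds; rule 5 holds.

adverb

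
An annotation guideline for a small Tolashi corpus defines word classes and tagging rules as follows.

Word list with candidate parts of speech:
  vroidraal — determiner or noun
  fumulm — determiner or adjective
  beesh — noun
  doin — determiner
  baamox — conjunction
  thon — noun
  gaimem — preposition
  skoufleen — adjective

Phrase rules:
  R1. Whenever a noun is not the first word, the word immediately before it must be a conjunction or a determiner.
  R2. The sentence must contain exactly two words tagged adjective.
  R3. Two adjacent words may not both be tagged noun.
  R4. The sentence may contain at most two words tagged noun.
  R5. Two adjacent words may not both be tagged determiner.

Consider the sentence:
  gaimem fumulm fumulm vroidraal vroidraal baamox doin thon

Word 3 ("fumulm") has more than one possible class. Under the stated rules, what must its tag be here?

adjective

Candidates per position — 1:gaimem {preposition}; 2:fumulm {determiner,adjective}; 3:fumulm {determiner,adjective}; 4:vroidraal {determiner,noun}; 5:vroidraal {determiner,noun}; 6:baamox {conjunction}; 7:doin {determiner}; 8:thon {noun}.
At position 2, choosing determiner makes rule 2 impossible to satisfy; hence adjective.
At position 3, choosing determiner makes rule 2 impossible to satisfy; hence adjective.
At position 4, choosing noun makes rule 1 impossible to satisfy; hence determiner.
At position 5, choosing determiner makes rule 5 impossible to satisfy; hence noun.
The only consistent sequence is: preposition adjective adjective determiner noun conjunction determiner noun.
Check: rule 1 satisfied; rule 2 satisfied; rule 3 satisfied; rule 4 satisfied; rule 5 satisfied.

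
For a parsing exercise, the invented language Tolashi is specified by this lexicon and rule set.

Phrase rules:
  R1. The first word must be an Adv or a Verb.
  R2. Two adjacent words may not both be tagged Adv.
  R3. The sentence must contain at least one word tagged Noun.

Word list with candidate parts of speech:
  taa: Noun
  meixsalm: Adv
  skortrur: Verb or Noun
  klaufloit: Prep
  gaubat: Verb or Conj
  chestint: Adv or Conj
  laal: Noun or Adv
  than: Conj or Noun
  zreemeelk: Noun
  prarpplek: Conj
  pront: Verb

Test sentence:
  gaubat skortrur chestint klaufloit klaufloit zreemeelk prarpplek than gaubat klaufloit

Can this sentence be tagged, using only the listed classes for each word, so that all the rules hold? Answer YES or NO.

YES

Candidates per position — 1:gaubat {Verb,Conj}; 2:skortrur {Verb,Noun}; 3:chestint {Adv,Conj}; 4:klaufloit {Prep}; 5:klaufloit {Prep}; 6:zreemeelk {Noun}; 7:prarpplek {Conj}; 8:than {Conj,Noun}; 9:gaubat {Verb,Conj}; 10:klaufloit {Prep}.
One satisfying assignment: Verb Verb Adv Prep Prep Noun Conj Conj Conj Prep.
Rule-by-rule: rule 1 ✓; rule 2 ✓; rule 3 ✓.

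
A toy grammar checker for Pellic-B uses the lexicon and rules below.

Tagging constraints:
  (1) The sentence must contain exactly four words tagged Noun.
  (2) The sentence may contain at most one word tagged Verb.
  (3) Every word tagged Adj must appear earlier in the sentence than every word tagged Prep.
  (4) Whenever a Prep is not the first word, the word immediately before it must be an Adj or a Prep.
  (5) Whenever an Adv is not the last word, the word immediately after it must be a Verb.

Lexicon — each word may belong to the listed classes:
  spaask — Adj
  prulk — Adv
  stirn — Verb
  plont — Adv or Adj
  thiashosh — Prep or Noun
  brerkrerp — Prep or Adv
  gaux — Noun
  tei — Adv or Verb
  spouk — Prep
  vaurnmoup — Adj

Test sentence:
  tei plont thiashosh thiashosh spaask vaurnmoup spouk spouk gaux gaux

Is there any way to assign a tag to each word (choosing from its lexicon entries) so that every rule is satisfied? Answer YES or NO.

Candidates per position — 1:tei {Adv,Verb}; 2:plont {Adv,Adj}; 3:thiashosh {Prep,Noun}; 4:thiashosh {Prep,Noun}; 5:spaask {Adj}; 6:vaurnmoup {Adj}; 7:spouk {Prep}; 8:spouk {Prep}; 9:gaux {Noun}; 10:gaux {Noun}.
One satisfying assignment: Verb Adj Noun Noun Adj Adj Prep Prep Noun Noun.
Checking: rule 1 holds; rule 2 holds; rule 3 holds; rule 4 holds; rule 5 holds.

YES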